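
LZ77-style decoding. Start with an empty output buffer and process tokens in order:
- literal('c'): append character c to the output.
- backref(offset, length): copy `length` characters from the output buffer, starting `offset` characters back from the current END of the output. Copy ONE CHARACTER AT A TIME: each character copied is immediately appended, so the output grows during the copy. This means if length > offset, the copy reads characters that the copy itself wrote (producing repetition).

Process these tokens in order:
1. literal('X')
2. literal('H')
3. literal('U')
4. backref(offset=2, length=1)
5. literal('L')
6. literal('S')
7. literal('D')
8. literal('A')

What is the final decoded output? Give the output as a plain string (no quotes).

Answer: XHUHLSDA

Derivation:
Token 1: literal('X'). Output: "X"
Token 2: literal('H'). Output: "XH"
Token 3: literal('U'). Output: "XHU"
Token 4: backref(off=2, len=1). Copied 'H' from pos 1. Output: "XHUH"
Token 5: literal('L'). Output: "XHUHL"
Token 6: literal('S'). Output: "XHUHLS"
Token 7: literal('D'). Output: "XHUHLSD"
Token 8: literal('A'). Output: "XHUHLSDA"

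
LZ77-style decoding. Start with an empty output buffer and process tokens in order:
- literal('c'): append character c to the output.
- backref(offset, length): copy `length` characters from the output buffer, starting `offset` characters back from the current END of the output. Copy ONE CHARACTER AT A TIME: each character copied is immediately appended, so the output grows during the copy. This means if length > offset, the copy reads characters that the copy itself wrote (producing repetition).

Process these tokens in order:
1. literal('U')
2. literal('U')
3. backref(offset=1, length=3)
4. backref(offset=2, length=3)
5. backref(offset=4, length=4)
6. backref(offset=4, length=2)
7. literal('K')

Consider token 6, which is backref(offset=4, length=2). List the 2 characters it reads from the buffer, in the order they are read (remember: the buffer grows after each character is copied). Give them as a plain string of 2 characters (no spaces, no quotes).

Answer: UU

Derivation:
Token 1: literal('U'). Output: "U"
Token 2: literal('U'). Output: "UU"
Token 3: backref(off=1, len=3) (overlapping!). Copied 'UUU' from pos 1. Output: "UUUUU"
Token 4: backref(off=2, len=3) (overlapping!). Copied 'UUU' from pos 3. Output: "UUUUUUUU"
Token 5: backref(off=4, len=4). Copied 'UUUU' from pos 4. Output: "UUUUUUUUUUUU"
Token 6: backref(off=4, len=2). Buffer before: "UUUUUUUUUUUU" (len 12)
  byte 1: read out[8]='U', append. Buffer now: "UUUUUUUUUUUUU"
  byte 2: read out[9]='U', append. Buffer now: "UUUUUUUUUUUUUU"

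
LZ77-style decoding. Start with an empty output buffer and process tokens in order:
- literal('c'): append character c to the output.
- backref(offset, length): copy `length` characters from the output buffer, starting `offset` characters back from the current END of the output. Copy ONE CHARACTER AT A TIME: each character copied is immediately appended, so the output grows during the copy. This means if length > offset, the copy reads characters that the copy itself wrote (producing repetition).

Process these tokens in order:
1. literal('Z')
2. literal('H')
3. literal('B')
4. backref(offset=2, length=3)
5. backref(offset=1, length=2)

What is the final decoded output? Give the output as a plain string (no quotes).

Token 1: literal('Z'). Output: "Z"
Token 2: literal('H'). Output: "ZH"
Token 3: literal('B'). Output: "ZHB"
Token 4: backref(off=2, len=3) (overlapping!). Copied 'HBH' from pos 1. Output: "ZHBHBH"
Token 5: backref(off=1, len=2) (overlapping!). Copied 'HH' from pos 5. Output: "ZHBHBHHH"

Answer: ZHBHBHHH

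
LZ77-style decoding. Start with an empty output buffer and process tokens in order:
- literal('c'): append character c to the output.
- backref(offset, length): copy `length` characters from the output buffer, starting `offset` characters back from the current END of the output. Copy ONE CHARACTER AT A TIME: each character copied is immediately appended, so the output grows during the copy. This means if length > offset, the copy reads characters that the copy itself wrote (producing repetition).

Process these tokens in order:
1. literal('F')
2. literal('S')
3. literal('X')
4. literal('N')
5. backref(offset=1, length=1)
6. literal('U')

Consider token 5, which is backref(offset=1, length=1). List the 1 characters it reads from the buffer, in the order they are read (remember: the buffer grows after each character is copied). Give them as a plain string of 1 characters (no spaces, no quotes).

Answer: N

Derivation:
Token 1: literal('F'). Output: "F"
Token 2: literal('S'). Output: "FS"
Token 3: literal('X'). Output: "FSX"
Token 4: literal('N'). Output: "FSXN"
Token 5: backref(off=1, len=1). Buffer before: "FSXN" (len 4)
  byte 1: read out[3]='N', append. Buffer now: "FSXNN"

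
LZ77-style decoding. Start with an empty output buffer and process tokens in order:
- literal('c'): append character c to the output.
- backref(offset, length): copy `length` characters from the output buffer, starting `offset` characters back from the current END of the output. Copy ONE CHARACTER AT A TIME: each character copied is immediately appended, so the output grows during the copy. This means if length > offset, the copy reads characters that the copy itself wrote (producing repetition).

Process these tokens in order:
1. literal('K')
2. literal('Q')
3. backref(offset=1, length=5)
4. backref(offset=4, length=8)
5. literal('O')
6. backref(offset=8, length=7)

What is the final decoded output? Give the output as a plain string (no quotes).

Token 1: literal('K'). Output: "K"
Token 2: literal('Q'). Output: "KQ"
Token 3: backref(off=1, len=5) (overlapping!). Copied 'QQQQQ' from pos 1. Output: "KQQQQQQ"
Token 4: backref(off=4, len=8) (overlapping!). Copied 'QQQQQQQQ' from pos 3. Output: "KQQQQQQQQQQQQQQ"
Token 5: literal('O'). Output: "KQQQQQQQQQQQQQQO"
Token 6: backref(off=8, len=7). Copied 'QQQQQQQ' from pos 8. Output: "KQQQQQQQQQQQQQQOQQQQQQQ"

Answer: KQQQQQQQQQQQQQQOQQQQQQQ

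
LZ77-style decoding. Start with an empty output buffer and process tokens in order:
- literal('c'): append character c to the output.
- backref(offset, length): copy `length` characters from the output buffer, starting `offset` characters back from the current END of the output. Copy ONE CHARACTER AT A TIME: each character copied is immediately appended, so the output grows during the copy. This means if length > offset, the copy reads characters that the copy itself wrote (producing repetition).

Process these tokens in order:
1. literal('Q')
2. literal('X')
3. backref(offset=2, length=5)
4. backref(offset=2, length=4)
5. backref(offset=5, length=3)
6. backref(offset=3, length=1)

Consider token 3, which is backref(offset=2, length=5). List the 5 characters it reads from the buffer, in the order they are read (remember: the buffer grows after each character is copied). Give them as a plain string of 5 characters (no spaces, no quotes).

Answer: QXQXQ

Derivation:
Token 1: literal('Q'). Output: "Q"
Token 2: literal('X'). Output: "QX"
Token 3: backref(off=2, len=5). Buffer before: "QX" (len 2)
  byte 1: read out[0]='Q', append. Buffer now: "QXQ"
  byte 2: read out[1]='X', append. Buffer now: "QXQX"
  byte 3: read out[2]='Q', append. Buffer now: "QXQXQ"
  byte 4: read out[3]='X', append. Buffer now: "QXQXQX"
  byte 5: read out[4]='Q', append. Buffer now: "QXQXQXQ"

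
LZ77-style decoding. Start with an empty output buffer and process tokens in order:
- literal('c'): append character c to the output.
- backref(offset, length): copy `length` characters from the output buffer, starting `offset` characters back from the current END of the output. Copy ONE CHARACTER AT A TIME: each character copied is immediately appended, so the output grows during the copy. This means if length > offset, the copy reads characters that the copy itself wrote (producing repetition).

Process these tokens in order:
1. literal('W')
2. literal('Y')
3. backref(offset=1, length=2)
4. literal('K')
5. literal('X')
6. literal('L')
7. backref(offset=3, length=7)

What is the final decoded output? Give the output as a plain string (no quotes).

Answer: WYYYKXLKXLKXLK

Derivation:
Token 1: literal('W'). Output: "W"
Token 2: literal('Y'). Output: "WY"
Token 3: backref(off=1, len=2) (overlapping!). Copied 'YY' from pos 1. Output: "WYYY"
Token 4: literal('K'). Output: "WYYYK"
Token 5: literal('X'). Output: "WYYYKX"
Token 6: literal('L'). Output: "WYYYKXL"
Token 7: backref(off=3, len=7) (overlapping!). Copied 'KXLKXLK' from pos 4. Output: "WYYYKXLKXLKXLK"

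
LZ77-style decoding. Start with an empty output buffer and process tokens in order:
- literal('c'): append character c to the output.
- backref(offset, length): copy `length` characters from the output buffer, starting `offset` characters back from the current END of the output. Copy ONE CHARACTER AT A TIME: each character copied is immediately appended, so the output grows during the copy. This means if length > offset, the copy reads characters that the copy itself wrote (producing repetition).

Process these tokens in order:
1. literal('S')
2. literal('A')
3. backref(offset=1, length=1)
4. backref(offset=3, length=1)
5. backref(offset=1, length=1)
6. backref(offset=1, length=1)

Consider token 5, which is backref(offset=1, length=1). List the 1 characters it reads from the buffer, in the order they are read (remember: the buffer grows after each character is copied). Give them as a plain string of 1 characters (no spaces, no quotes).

Token 1: literal('S'). Output: "S"
Token 2: literal('A'). Output: "SA"
Token 3: backref(off=1, len=1). Copied 'A' from pos 1. Output: "SAA"
Token 4: backref(off=3, len=1). Copied 'S' from pos 0. Output: "SAAS"
Token 5: backref(off=1, len=1). Buffer before: "SAAS" (len 4)
  byte 1: read out[3]='S', append. Buffer now: "SAASS"

Answer: S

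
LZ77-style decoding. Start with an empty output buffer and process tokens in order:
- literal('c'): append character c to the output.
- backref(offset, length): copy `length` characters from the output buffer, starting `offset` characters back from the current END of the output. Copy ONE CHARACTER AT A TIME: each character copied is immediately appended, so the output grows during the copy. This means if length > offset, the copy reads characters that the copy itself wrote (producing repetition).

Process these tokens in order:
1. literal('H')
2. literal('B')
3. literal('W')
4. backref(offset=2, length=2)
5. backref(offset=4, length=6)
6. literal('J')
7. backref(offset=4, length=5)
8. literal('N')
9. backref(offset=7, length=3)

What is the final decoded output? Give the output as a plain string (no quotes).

Token 1: literal('H'). Output: "H"
Token 2: literal('B'). Output: "HB"
Token 3: literal('W'). Output: "HBW"
Token 4: backref(off=2, len=2). Copied 'BW' from pos 1. Output: "HBWBW"
Token 5: backref(off=4, len=6) (overlapping!). Copied 'BWBWBW' from pos 1. Output: "HBWBWBWBWBW"
Token 6: literal('J'). Output: "HBWBWBWBWBWJ"
Token 7: backref(off=4, len=5) (overlapping!). Copied 'WBWJW' from pos 8. Output: "HBWBWBWBWBWJWBWJW"
Token 8: literal('N'). Output: "HBWBWBWBWBWJWBWJWN"
Token 9: backref(off=7, len=3). Copied 'JWB' from pos 11. Output: "HBWBWBWBWBWJWBWJWNJWB"

Answer: HBWBWBWBWBWJWBWJWNJWB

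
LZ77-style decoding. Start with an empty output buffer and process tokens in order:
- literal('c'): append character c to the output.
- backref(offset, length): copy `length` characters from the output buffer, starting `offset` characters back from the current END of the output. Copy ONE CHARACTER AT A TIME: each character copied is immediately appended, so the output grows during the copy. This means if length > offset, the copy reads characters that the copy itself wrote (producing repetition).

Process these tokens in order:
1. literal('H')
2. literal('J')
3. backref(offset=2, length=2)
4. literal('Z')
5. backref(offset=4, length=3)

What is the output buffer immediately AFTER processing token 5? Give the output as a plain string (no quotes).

Token 1: literal('H'). Output: "H"
Token 2: literal('J'). Output: "HJ"
Token 3: backref(off=2, len=2). Copied 'HJ' from pos 0. Output: "HJHJ"
Token 4: literal('Z'). Output: "HJHJZ"
Token 5: backref(off=4, len=3). Copied 'JHJ' from pos 1. Output: "HJHJZJHJ"

Answer: HJHJZJHJ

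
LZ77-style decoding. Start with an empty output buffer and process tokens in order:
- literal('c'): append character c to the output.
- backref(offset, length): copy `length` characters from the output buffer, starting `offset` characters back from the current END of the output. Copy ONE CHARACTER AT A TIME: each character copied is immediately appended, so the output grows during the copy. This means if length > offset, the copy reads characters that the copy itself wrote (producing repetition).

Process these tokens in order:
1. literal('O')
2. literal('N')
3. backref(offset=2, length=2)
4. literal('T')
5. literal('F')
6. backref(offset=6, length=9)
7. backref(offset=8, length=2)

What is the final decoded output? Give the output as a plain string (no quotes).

Answer: ONONTFONONTFONONO

Derivation:
Token 1: literal('O'). Output: "O"
Token 2: literal('N'). Output: "ON"
Token 3: backref(off=2, len=2). Copied 'ON' from pos 0. Output: "ONON"
Token 4: literal('T'). Output: "ONONT"
Token 5: literal('F'). Output: "ONONTF"
Token 6: backref(off=6, len=9) (overlapping!). Copied 'ONONTFONO' from pos 0. Output: "ONONTFONONTFONO"
Token 7: backref(off=8, len=2). Copied 'NO' from pos 7. Output: "ONONTFONONTFONONO"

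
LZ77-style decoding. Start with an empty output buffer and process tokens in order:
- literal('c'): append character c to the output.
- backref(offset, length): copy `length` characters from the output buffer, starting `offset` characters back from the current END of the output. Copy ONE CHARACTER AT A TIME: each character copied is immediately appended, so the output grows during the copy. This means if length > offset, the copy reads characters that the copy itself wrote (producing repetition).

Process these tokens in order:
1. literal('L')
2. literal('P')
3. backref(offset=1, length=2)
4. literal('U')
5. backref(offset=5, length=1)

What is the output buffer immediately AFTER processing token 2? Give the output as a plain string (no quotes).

Token 1: literal('L'). Output: "L"
Token 2: literal('P'). Output: "LP"

Answer: LP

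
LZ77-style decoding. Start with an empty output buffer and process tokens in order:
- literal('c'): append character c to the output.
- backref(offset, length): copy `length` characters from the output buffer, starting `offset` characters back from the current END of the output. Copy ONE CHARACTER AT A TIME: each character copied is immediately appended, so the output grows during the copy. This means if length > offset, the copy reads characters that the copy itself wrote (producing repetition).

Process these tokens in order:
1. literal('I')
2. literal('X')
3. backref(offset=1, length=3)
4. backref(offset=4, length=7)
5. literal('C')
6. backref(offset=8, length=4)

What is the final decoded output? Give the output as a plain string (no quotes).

Token 1: literal('I'). Output: "I"
Token 2: literal('X'). Output: "IX"
Token 3: backref(off=1, len=3) (overlapping!). Copied 'XXX' from pos 1. Output: "IXXXX"
Token 4: backref(off=4, len=7) (overlapping!). Copied 'XXXXXXX' from pos 1. Output: "IXXXXXXXXXXX"
Token 5: literal('C'). Output: "IXXXXXXXXXXXC"
Token 6: backref(off=8, len=4). Copied 'XXXX' from pos 5. Output: "IXXXXXXXXXXXCXXXX"

Answer: IXXXXXXXXXXXCXXXX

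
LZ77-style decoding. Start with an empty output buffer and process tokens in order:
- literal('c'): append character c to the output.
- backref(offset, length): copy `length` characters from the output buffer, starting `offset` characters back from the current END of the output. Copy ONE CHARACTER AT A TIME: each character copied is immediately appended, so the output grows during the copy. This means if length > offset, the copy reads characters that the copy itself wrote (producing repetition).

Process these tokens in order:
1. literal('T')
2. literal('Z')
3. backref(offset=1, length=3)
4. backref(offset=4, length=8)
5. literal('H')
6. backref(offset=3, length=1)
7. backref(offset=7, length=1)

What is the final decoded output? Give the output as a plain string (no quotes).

Answer: TZZZZZZZZZZZZHZZ

Derivation:
Token 1: literal('T'). Output: "T"
Token 2: literal('Z'). Output: "TZ"
Token 3: backref(off=1, len=3) (overlapping!). Copied 'ZZZ' from pos 1. Output: "TZZZZ"
Token 4: backref(off=4, len=8) (overlapping!). Copied 'ZZZZZZZZ' from pos 1. Output: "TZZZZZZZZZZZZ"
Token 5: literal('H'). Output: "TZZZZZZZZZZZZH"
Token 6: backref(off=3, len=1). Copied 'Z' from pos 11. Output: "TZZZZZZZZZZZZHZ"
Token 7: backref(off=7, len=1). Copied 'Z' from pos 8. Output: "TZZZZZZZZZZZZHZZ"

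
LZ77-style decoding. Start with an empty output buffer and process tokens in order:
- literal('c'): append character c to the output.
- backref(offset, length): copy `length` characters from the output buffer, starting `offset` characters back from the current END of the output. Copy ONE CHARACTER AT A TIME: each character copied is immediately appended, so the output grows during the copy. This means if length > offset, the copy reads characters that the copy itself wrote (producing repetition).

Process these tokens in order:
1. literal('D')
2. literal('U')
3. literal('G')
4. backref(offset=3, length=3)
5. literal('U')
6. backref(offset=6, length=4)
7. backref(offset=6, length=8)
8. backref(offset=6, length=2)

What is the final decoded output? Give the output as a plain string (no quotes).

Token 1: literal('D'). Output: "D"
Token 2: literal('U'). Output: "DU"
Token 3: literal('G'). Output: "DUG"
Token 4: backref(off=3, len=3). Copied 'DUG' from pos 0. Output: "DUGDUG"
Token 5: literal('U'). Output: "DUGDUGU"
Token 6: backref(off=6, len=4). Copied 'UGDU' from pos 1. Output: "DUGDUGUUGDU"
Token 7: backref(off=6, len=8) (overlapping!). Copied 'GUUGDUGU' from pos 5. Output: "DUGDUGUUGDUGUUGDUGU"
Token 8: backref(off=6, len=2). Copied 'UG' from pos 13. Output: "DUGDUGUUGDUGUUGDUGUUG"

Answer: DUGDUGUUGDUGUUGDUGUUG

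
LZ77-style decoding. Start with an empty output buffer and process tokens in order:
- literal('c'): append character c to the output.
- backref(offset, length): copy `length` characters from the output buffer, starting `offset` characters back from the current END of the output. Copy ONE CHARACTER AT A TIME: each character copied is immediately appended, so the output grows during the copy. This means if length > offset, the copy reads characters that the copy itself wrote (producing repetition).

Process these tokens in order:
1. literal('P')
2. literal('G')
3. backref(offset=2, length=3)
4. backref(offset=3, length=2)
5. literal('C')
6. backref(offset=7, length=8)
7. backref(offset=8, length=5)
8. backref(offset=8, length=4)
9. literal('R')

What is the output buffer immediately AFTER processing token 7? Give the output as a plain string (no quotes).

Answer: PGPGPPGCGPGPPGCGGPGPP

Derivation:
Token 1: literal('P'). Output: "P"
Token 2: literal('G'). Output: "PG"
Token 3: backref(off=2, len=3) (overlapping!). Copied 'PGP' from pos 0. Output: "PGPGP"
Token 4: backref(off=3, len=2). Copied 'PG' from pos 2. Output: "PGPGPPG"
Token 5: literal('C'). Output: "PGPGPPGC"
Token 6: backref(off=7, len=8) (overlapping!). Copied 'GPGPPGCG' from pos 1. Output: "PGPGPPGCGPGPPGCG"
Token 7: backref(off=8, len=5). Copied 'GPGPP' from pos 8. Output: "PGPGPPGCGPGPPGCGGPGPP"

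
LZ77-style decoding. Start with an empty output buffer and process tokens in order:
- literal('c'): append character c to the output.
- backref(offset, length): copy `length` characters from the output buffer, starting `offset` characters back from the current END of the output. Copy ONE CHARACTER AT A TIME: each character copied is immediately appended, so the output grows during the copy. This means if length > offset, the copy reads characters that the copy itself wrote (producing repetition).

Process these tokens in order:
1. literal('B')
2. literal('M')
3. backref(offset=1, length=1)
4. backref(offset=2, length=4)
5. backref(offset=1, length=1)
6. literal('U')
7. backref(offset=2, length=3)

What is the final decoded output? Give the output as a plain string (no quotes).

Token 1: literal('B'). Output: "B"
Token 2: literal('M'). Output: "BM"
Token 3: backref(off=1, len=1). Copied 'M' from pos 1. Output: "BMM"
Token 4: backref(off=2, len=4) (overlapping!). Copied 'MMMM' from pos 1. Output: "BMMMMMM"
Token 5: backref(off=1, len=1). Copied 'M' from pos 6. Output: "BMMMMMMM"
Token 6: literal('U'). Output: "BMMMMMMMU"
Token 7: backref(off=2, len=3) (overlapping!). Copied 'MUM' from pos 7. Output: "BMMMMMMMUMUM"

Answer: BMMMMMMMUMUM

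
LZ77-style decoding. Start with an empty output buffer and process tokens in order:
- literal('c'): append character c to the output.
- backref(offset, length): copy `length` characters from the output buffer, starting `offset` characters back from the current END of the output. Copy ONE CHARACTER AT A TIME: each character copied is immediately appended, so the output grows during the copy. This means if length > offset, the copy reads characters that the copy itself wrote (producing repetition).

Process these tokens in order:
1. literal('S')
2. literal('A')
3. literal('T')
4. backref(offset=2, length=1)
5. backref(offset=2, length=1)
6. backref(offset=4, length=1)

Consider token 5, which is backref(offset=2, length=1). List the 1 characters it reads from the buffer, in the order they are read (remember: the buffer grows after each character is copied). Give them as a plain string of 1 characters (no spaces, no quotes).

Token 1: literal('S'). Output: "S"
Token 2: literal('A'). Output: "SA"
Token 3: literal('T'). Output: "SAT"
Token 4: backref(off=2, len=1). Copied 'A' from pos 1. Output: "SATA"
Token 5: backref(off=2, len=1). Buffer before: "SATA" (len 4)
  byte 1: read out[2]='T', append. Buffer now: "SATAT"

Answer: T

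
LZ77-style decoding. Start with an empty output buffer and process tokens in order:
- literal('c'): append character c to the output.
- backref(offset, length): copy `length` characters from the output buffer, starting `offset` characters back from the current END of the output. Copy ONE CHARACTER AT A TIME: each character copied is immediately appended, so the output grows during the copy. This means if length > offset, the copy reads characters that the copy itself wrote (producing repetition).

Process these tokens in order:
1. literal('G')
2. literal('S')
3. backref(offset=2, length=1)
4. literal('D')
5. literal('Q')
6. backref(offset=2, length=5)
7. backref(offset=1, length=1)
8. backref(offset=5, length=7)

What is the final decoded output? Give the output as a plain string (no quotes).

Token 1: literal('G'). Output: "G"
Token 2: literal('S'). Output: "GS"
Token 3: backref(off=2, len=1). Copied 'G' from pos 0. Output: "GSG"
Token 4: literal('D'). Output: "GSGD"
Token 5: literal('Q'). Output: "GSGDQ"
Token 6: backref(off=2, len=5) (overlapping!). Copied 'DQDQD' from pos 3. Output: "GSGDQDQDQD"
Token 7: backref(off=1, len=1). Copied 'D' from pos 9. Output: "GSGDQDQDQDD"
Token 8: backref(off=5, len=7) (overlapping!). Copied 'QDQDDQD' from pos 6. Output: "GSGDQDQDQDDQDQDDQD"

Answer: GSGDQDQDQDDQDQDDQD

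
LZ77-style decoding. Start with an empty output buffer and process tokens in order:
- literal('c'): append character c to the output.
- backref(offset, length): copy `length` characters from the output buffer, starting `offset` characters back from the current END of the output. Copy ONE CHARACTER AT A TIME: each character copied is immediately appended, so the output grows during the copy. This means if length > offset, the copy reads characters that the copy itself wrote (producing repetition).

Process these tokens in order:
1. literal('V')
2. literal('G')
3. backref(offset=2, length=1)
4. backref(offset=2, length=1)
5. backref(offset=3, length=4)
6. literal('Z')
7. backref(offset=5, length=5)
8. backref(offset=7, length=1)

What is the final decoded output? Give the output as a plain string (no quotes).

Token 1: literal('V'). Output: "V"
Token 2: literal('G'). Output: "VG"
Token 3: backref(off=2, len=1). Copied 'V' from pos 0. Output: "VGV"
Token 4: backref(off=2, len=1). Copied 'G' from pos 1. Output: "VGVG"
Token 5: backref(off=3, len=4) (overlapping!). Copied 'GVGG' from pos 1. Output: "VGVGGVGG"
Token 6: literal('Z'). Output: "VGVGGVGGZ"
Token 7: backref(off=5, len=5). Copied 'GVGGZ' from pos 4. Output: "VGVGGVGGZGVGGZ"
Token 8: backref(off=7, len=1). Copied 'G' from pos 7. Output: "VGVGGVGGZGVGGZG"

Answer: VGVGGVGGZGVGGZG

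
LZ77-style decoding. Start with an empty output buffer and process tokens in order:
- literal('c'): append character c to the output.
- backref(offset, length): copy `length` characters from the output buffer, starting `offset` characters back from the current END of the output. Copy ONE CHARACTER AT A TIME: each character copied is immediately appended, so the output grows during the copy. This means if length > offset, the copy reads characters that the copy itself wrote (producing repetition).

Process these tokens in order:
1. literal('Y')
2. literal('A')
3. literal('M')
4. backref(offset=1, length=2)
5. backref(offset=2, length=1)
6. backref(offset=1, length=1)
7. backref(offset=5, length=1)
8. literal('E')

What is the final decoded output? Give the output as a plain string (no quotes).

Token 1: literal('Y'). Output: "Y"
Token 2: literal('A'). Output: "YA"
Token 3: literal('M'). Output: "YAM"
Token 4: backref(off=1, len=2) (overlapping!). Copied 'MM' from pos 2. Output: "YAMMM"
Token 5: backref(off=2, len=1). Copied 'M' from pos 3. Output: "YAMMMM"
Token 6: backref(off=1, len=1). Copied 'M' from pos 5. Output: "YAMMMMM"
Token 7: backref(off=5, len=1). Copied 'M' from pos 2. Output: "YAMMMMMM"
Token 8: literal('E'). Output: "YAMMMMMME"

Answer: YAMMMMMME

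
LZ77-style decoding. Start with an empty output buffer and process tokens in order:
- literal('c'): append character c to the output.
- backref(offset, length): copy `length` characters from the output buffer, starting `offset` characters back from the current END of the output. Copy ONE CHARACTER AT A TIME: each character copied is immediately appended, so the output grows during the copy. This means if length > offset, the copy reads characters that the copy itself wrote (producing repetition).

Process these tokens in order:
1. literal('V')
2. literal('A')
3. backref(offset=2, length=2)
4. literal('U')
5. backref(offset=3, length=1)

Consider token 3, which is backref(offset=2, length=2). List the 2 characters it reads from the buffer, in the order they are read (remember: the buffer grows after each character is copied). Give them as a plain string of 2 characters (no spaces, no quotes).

Answer: VA

Derivation:
Token 1: literal('V'). Output: "V"
Token 2: literal('A'). Output: "VA"
Token 3: backref(off=2, len=2). Buffer before: "VA" (len 2)
  byte 1: read out[0]='V', append. Buffer now: "VAV"
  byte 2: read out[1]='A', append. Buffer now: "VAVA"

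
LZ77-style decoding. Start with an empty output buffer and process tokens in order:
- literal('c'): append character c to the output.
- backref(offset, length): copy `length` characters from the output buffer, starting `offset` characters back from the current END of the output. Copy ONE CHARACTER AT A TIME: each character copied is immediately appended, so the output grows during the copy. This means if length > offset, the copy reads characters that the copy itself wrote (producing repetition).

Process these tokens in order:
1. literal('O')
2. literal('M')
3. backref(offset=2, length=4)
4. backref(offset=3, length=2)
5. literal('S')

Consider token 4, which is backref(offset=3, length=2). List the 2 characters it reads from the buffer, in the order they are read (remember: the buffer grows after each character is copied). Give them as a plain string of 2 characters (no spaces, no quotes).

Token 1: literal('O'). Output: "O"
Token 2: literal('M'). Output: "OM"
Token 3: backref(off=2, len=4) (overlapping!). Copied 'OMOM' from pos 0. Output: "OMOMOM"
Token 4: backref(off=3, len=2). Buffer before: "OMOMOM" (len 6)
  byte 1: read out[3]='M', append. Buffer now: "OMOMOMM"
  byte 2: read out[4]='O', append. Buffer now: "OMOMOMMO"

Answer: MO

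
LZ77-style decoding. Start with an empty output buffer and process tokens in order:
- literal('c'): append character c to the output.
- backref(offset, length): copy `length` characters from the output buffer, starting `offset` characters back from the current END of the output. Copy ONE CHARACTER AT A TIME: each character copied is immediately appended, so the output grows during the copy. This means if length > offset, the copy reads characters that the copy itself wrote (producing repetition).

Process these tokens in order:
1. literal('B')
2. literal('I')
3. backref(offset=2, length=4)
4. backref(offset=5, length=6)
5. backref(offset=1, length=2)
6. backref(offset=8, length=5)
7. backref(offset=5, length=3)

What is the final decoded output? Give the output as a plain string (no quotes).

Token 1: literal('B'). Output: "B"
Token 2: literal('I'). Output: "BI"
Token 3: backref(off=2, len=4) (overlapping!). Copied 'BIBI' from pos 0. Output: "BIBIBI"
Token 4: backref(off=5, len=6) (overlapping!). Copied 'IBIBII' from pos 1. Output: "BIBIBIIBIBII"
Token 5: backref(off=1, len=2) (overlapping!). Copied 'II' from pos 11. Output: "BIBIBIIBIBIIII"
Token 6: backref(off=8, len=5). Copied 'IBIBI' from pos 6. Output: "BIBIBIIBIBIIIIIBIBI"
Token 7: backref(off=5, len=3). Copied 'IBI' from pos 14. Output: "BIBIBIIBIBIIIIIBIBIIBI"

Answer: BIBIBIIBIBIIIIIBIBIIBI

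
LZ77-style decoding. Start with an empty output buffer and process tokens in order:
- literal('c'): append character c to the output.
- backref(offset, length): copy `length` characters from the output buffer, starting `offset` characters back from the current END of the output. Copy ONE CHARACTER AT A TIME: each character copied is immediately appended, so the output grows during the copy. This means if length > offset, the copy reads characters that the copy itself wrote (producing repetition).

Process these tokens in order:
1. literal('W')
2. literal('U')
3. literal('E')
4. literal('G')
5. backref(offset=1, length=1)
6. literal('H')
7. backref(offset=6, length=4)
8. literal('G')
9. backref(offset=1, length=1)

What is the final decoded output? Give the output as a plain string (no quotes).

Answer: WUEGGHWUEGGG

Derivation:
Token 1: literal('W'). Output: "W"
Token 2: literal('U'). Output: "WU"
Token 3: literal('E'). Output: "WUE"
Token 4: literal('G'). Output: "WUEG"
Token 5: backref(off=1, len=1). Copied 'G' from pos 3. Output: "WUEGG"
Token 6: literal('H'). Output: "WUEGGH"
Token 7: backref(off=6, len=4). Copied 'WUEG' from pos 0. Output: "WUEGGHWUEG"
Token 8: literal('G'). Output: "WUEGGHWUEGG"
Token 9: backref(off=1, len=1). Copied 'G' from pos 10. Output: "WUEGGHWUEGGG"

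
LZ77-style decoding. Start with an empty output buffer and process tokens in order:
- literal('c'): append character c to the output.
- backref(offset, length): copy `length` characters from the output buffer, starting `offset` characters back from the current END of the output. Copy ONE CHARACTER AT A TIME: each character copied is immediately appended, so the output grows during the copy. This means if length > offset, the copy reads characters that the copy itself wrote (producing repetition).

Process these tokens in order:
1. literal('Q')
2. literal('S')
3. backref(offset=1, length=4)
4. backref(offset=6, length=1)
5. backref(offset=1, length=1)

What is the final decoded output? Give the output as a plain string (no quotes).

Answer: QSSSSSQQ

Derivation:
Token 1: literal('Q'). Output: "Q"
Token 2: literal('S'). Output: "QS"
Token 3: backref(off=1, len=4) (overlapping!). Copied 'SSSS' from pos 1. Output: "QSSSSS"
Token 4: backref(off=6, len=1). Copied 'Q' from pos 0. Output: "QSSSSSQ"
Token 5: backref(off=1, len=1). Copied 'Q' from pos 6. Output: "QSSSSSQQ"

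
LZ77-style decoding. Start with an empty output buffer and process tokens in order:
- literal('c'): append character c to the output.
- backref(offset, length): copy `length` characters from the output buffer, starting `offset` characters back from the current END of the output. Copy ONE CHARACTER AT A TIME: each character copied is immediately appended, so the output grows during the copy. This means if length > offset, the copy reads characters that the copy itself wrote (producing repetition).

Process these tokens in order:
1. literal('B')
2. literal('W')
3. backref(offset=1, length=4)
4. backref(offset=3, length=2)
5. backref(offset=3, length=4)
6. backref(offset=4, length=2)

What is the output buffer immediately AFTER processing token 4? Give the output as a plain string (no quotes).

Answer: BWWWWWWW

Derivation:
Token 1: literal('B'). Output: "B"
Token 2: literal('W'). Output: "BW"
Token 3: backref(off=1, len=4) (overlapping!). Copied 'WWWW' from pos 1. Output: "BWWWWW"
Token 4: backref(off=3, len=2). Copied 'WW' from pos 3. Output: "BWWWWWWW"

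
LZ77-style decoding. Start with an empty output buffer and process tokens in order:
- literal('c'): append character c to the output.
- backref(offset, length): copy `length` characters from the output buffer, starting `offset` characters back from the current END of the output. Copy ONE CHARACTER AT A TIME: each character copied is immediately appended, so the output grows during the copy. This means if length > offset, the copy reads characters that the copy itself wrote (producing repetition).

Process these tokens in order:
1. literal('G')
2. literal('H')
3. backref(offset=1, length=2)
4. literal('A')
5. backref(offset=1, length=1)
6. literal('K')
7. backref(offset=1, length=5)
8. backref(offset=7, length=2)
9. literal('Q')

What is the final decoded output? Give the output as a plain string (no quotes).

Token 1: literal('G'). Output: "G"
Token 2: literal('H'). Output: "GH"
Token 3: backref(off=1, len=2) (overlapping!). Copied 'HH' from pos 1. Output: "GHHH"
Token 4: literal('A'). Output: "GHHHA"
Token 5: backref(off=1, len=1). Copied 'A' from pos 4. Output: "GHHHAA"
Token 6: literal('K'). Output: "GHHHAAK"
Token 7: backref(off=1, len=5) (overlapping!). Copied 'KKKKK' from pos 6. Output: "GHHHAAKKKKKK"
Token 8: backref(off=7, len=2). Copied 'AK' from pos 5. Output: "GHHHAAKKKKKKAK"
Token 9: literal('Q'). Output: "GHHHAAKKKKKKAKQ"

Answer: GHHHAAKKKKKKAKQ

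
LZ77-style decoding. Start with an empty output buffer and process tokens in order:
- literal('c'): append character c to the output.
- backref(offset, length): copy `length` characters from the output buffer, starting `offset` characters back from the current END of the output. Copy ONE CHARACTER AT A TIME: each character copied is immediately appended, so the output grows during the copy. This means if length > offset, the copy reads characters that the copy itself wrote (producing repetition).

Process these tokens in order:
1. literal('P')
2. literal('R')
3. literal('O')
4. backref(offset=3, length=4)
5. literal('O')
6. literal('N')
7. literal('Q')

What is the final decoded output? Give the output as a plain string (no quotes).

Answer: PROPROPONQ

Derivation:
Token 1: literal('P'). Output: "P"
Token 2: literal('R'). Output: "PR"
Token 3: literal('O'). Output: "PRO"
Token 4: backref(off=3, len=4) (overlapping!). Copied 'PROP' from pos 0. Output: "PROPROP"
Token 5: literal('O'). Output: "PROPROPO"
Token 6: literal('N'). Output: "PROPROPON"
Token 7: literal('Q'). Output: "PROPROPONQ"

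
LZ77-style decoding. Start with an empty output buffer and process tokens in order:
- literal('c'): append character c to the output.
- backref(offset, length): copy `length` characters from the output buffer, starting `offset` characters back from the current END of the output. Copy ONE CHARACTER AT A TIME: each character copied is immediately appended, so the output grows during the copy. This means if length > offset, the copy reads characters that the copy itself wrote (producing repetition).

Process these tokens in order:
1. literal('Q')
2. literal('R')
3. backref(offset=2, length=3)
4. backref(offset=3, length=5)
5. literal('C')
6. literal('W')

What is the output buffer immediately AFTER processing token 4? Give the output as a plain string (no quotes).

Token 1: literal('Q'). Output: "Q"
Token 2: literal('R'). Output: "QR"
Token 3: backref(off=2, len=3) (overlapping!). Copied 'QRQ' from pos 0. Output: "QRQRQ"
Token 4: backref(off=3, len=5) (overlapping!). Copied 'QRQQR' from pos 2. Output: "QRQRQQRQQR"

Answer: QRQRQQRQQR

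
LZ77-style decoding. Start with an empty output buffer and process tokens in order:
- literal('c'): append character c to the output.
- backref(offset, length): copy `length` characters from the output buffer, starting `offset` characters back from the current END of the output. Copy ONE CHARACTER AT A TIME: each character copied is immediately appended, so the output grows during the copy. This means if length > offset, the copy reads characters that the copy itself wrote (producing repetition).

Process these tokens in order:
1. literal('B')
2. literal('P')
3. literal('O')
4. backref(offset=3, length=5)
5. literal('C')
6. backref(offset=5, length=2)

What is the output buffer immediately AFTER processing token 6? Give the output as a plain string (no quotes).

Answer: BPOBPOBPCPO

Derivation:
Token 1: literal('B'). Output: "B"
Token 2: literal('P'). Output: "BP"
Token 3: literal('O'). Output: "BPO"
Token 4: backref(off=3, len=5) (overlapping!). Copied 'BPOBP' from pos 0. Output: "BPOBPOBP"
Token 5: literal('C'). Output: "BPOBPOBPC"
Token 6: backref(off=5, len=2). Copied 'PO' from pos 4. Output: "BPOBPOBPCPO"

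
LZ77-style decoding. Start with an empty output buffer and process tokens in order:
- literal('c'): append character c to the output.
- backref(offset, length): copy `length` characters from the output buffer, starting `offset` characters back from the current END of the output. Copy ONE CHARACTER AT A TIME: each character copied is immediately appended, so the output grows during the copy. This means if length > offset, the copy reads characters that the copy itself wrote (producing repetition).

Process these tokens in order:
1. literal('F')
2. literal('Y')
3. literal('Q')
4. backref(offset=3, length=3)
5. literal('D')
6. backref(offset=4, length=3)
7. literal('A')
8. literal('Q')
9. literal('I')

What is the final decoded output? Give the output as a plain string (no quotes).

Token 1: literal('F'). Output: "F"
Token 2: literal('Y'). Output: "FY"
Token 3: literal('Q'). Output: "FYQ"
Token 4: backref(off=3, len=3). Copied 'FYQ' from pos 0. Output: "FYQFYQ"
Token 5: literal('D'). Output: "FYQFYQD"
Token 6: backref(off=4, len=3). Copied 'FYQ' from pos 3. Output: "FYQFYQDFYQ"
Token 7: literal('A'). Output: "FYQFYQDFYQA"
Token 8: literal('Q'). Output: "FYQFYQDFYQAQ"
Token 9: literal('I'). Output: "FYQFYQDFYQAQI"

Answer: FYQFYQDFYQAQI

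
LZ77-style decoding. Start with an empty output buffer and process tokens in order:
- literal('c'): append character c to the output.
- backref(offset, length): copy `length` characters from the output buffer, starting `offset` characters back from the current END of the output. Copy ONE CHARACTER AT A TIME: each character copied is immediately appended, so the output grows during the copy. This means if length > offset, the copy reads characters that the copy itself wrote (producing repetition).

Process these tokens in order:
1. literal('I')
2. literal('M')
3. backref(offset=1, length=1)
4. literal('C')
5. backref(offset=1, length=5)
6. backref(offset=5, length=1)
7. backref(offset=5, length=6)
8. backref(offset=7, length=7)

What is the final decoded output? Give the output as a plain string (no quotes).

Answer: IMMCCCCCCCCCCCCCCCCCCCC

Derivation:
Token 1: literal('I'). Output: "I"
Token 2: literal('M'). Output: "IM"
Token 3: backref(off=1, len=1). Copied 'M' from pos 1. Output: "IMM"
Token 4: literal('C'). Output: "IMMC"
Token 5: backref(off=1, len=5) (overlapping!). Copied 'CCCCC' from pos 3. Output: "IMMCCCCCC"
Token 6: backref(off=5, len=1). Copied 'C' from pos 4. Output: "IMMCCCCCCC"
Token 7: backref(off=5, len=6) (overlapping!). Copied 'CCCCCC' from pos 5. Output: "IMMCCCCCCCCCCCCC"
Token 8: backref(off=7, len=7). Copied 'CCCCCCC' from pos 9. Output: "IMMCCCCCCCCCCCCCCCCCCCC"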